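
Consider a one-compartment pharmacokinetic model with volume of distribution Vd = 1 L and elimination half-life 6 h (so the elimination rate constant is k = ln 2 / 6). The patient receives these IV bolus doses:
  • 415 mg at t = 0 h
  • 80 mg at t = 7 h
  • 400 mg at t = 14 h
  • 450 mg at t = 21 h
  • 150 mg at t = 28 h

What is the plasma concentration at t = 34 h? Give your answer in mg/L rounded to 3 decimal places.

k = ln 2 / 6 = 0.11552 per h
Dose 1 (415 mg at t=0 h): 415·exp(−0.11552·34) = 8.170 mg/L
Dose 2 (80 mg at t=7 h): 80·exp(−0.11552·27) = 3.536 mg/L
Dose 3 (400 mg at t=14 h): 400·exp(−0.11552·20) = 39.685 mg/L
Dose 4 (450 mg at t=21 h): 450·exp(−0.11552·13) = 100.226 mg/L
Dose 5 (150 mg at t=28 h): 150·exp(−0.11552·6) = 75.000 mg/L
C(34) = 8.170 + 3.536 + 39.685 + 100.226 + 75.000 = 226.616 mg/L

226.616 mg/L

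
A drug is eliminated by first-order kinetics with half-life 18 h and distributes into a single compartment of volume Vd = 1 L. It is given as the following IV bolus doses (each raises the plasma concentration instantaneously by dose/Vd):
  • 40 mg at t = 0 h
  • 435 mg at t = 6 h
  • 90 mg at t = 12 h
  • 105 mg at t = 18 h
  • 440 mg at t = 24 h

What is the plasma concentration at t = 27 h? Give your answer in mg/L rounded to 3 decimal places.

724.665 mg/L

k = ln 2 / 18 = 0.03851 per h
Dose 1 (40 mg at t=0 h): 40·exp(−0.03851·27) = 14.142 mg/L
Dose 2 (435 mg at t=6 h): 435·exp(−0.03851·21) = 193.770 mg/L
Dose 3 (90 mg at t=12 h): 90·exp(−0.03851·15) = 50.511 mg/L
Dose 4 (105 mg at t=18 h): 105·exp(−0.03851·9) = 74.246 mg/L
Dose 5 (440 mg at t=24 h): 440·exp(−0.03851·3) = 391.995 mg/L
C(27) = 14.142 + 193.770 + 50.511 + 74.246 + 391.995 = 724.665 mg/L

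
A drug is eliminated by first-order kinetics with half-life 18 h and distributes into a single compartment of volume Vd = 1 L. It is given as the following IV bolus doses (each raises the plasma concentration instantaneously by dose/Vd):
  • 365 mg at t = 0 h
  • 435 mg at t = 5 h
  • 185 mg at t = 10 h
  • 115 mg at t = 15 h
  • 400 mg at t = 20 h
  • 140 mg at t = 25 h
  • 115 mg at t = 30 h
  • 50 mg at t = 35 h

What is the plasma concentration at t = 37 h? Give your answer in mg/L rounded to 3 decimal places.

k = ln 2 / 18 = 0.03851 per h
Dose 1 (365 mg at t=0 h): 365·exp(−0.03851·37) = 87.803 mg/L
Dose 2 (435 mg at t=5 h): 435·exp(−0.03851·32) = 126.860 mg/L
Dose 3 (185 mg at t=10 h): 185·exp(−0.03851·27) = 65.407 mg/L
Dose 4 (115 mg at t=15 h): 115·exp(−0.03851·22) = 49.292 mg/L
Dose 5 (400 mg at t=20 h): 400·exp(−0.03851·17) = 207.852 mg/L
Dose 6 (140 mg at t=25 h): 140·exp(−0.03851·12) = 88.194 mg/L
Dose 7 (115 mg at t=30 h): 115·exp(−0.03851·7) = 87.828 mg/L
Dose 8 (50 mg at t=35 h): 50·exp(−0.03851·2) = 46.294 mg/L
C(37) = 87.803 + 126.860 + 65.407 + 49.292 + 207.852 + 88.194 + 87.828 + 46.294 = 759.529 mg/L

759.529 mg/L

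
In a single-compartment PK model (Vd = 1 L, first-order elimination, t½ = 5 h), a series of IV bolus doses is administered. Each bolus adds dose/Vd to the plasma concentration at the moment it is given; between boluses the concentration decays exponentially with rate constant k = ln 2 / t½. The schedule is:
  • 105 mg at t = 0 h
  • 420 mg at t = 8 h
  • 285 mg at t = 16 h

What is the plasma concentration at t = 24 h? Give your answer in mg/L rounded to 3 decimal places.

k = ln 2 / 5 = 0.13863 per h
Dose 1 (105 mg at t=0 h): 105·exp(−0.13863·24) = 3.769 mg/L
Dose 2 (420 mg at t=8 h): 420·exp(−0.13863·16) = 45.704 mg/L
Dose 3 (285 mg at t=16 h): 285·exp(−0.13863·8) = 94.015 mg/L
C(24) = 3.769 + 45.704 + 94.015 = 143.488 mg/L

143.488 mg/L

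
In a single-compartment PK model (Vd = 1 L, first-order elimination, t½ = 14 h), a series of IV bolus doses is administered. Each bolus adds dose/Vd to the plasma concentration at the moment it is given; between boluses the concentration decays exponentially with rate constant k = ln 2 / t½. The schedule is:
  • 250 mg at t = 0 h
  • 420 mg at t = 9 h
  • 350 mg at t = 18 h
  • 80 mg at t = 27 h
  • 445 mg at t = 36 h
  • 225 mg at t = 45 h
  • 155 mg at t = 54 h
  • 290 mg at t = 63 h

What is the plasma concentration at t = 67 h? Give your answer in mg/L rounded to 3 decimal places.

565.748 mg/L

k = ln 2 / 14 = 0.04951 per h
Dose 1 (250 mg at t=0 h): 250·exp(−0.04951·67) = 9.064 mg/L
Dose 2 (420 mg at t=9 h): 420·exp(−0.04951·58) = 23.775 mg/L
Dose 3 (350 mg at t=18 h): 350·exp(−0.04951·49) = 30.936 mg/L
Dose 4 (80 mg at t=27 h): 80·exp(−0.04951·40) = 11.041 mg/L
Dose 5 (445 mg at t=36 h): 445·exp(−0.04951·31) = 95.894 mg/L
Dose 6 (225 mg at t=45 h): 225·exp(−0.04951·22) = 75.707 mg/L
Dose 7 (155 mg at t=54 h): 155·exp(−0.04951·13) = 81.434 mg/L
Dose 8 (290 mg at t=63 h): 290·exp(−0.04951·4) = 237.897 mg/L
C(67) = 9.064 + 23.775 + 30.936 + 11.041 + 95.894 + 75.707 + 81.434 + 237.897 = 565.748 mg/L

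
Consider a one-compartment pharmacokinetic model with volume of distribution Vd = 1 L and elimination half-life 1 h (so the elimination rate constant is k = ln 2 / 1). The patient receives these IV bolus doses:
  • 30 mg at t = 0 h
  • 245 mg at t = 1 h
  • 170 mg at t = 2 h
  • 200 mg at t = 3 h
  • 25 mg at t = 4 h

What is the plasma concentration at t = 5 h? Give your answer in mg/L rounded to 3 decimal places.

k = ln 2 / 1 = 0.69315 per h
Dose 1 (30 mg at t=0 h): 30·exp(−0.69315·5) = 0.938 mg/L
Dose 2 (245 mg at t=1 h): 245·exp(−0.69315·4) = 15.312 mg/L
Dose 3 (170 mg at t=2 h): 170·exp(−0.69315·3) = 21.250 mg/L
Dose 4 (200 mg at t=3 h): 200·exp(−0.69315·2) = 50.000 mg/L
Dose 5 (25 mg at t=4 h): 25·exp(−0.69315·1) = 12.500 mg/L
C(5) = 0.938 + 15.312 + 21.250 + 50.000 + 12.500 = 100.000 mg/L

100.000 mg/L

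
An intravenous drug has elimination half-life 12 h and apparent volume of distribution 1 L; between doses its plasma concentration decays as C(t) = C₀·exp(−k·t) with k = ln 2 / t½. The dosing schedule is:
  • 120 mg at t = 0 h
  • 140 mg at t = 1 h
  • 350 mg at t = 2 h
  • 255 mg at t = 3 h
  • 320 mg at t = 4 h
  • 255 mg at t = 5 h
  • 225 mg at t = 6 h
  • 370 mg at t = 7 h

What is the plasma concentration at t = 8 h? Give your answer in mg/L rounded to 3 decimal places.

1625.654 mg/L

k = ln 2 / 12 = 0.05776 per h
Dose 1 (120 mg at t=0 h): 120·exp(−0.05776·8) = 75.595 mg/L
Dose 2 (140 mg at t=1 h): 140·exp(−0.05776·7) = 93.439 mg/L
Dose 3 (350 mg at t=2 h): 350·exp(−0.05776·6) = 247.487 mg/L
Dose 4 (255 mg at t=3 h): 255·exp(−0.05776·5) = 191.034 mg/L
Dose 5 (320 mg at t=4 h): 320·exp(−0.05776·4) = 253.984 mg/L
Dose 6 (255 mg at t=5 h): 255·exp(−0.05776·3) = 214.429 mg/L
Dose 7 (225 mg at t=6 h): 225·exp(−0.05776·2) = 200.452 mg/L
Dose 8 (370 mg at t=7 h): 370·exp(−0.05776·1) = 349.233 mg/L
C(8) = 75.595 + 93.439 + 247.487 + 191.034 + 253.984 + 214.429 + 200.452 + 349.233 = 1625.654 mg/L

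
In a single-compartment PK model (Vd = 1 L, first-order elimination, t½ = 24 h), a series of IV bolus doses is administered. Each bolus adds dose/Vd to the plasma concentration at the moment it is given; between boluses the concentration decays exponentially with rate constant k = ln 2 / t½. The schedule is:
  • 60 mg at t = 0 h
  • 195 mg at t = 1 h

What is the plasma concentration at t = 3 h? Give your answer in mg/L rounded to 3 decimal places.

239.076 mg/L

k = ln 2 / 24 = 0.02888 per h
Dose 1 (60 mg at t=0 h): 60·exp(−0.02888·3) = 55.020 mg/L
Dose 2 (195 mg at t=1 h): 195·exp(−0.02888·2) = 184.055 mg/L
C(3) = 55.020 + 184.055 = 239.076 mg/L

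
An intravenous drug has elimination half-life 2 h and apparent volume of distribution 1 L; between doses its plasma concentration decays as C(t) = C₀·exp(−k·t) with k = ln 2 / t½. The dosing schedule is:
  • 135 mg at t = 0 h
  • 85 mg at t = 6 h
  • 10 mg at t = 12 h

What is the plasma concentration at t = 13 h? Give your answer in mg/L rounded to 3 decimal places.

k = ln 2 / 2 = 0.34657 per h
Dose 1 (135 mg at t=0 h): 135·exp(−0.34657·13) = 1.492 mg/L
Dose 2 (85 mg at t=6 h): 85·exp(−0.34657·7) = 7.513 mg/L
Dose 3 (10 mg at t=12 h): 10·exp(−0.34657·1) = 7.071 mg/L
C(13) = 1.492 + 7.513 + 7.071 = 16.076 mg/L

16.076 mg/L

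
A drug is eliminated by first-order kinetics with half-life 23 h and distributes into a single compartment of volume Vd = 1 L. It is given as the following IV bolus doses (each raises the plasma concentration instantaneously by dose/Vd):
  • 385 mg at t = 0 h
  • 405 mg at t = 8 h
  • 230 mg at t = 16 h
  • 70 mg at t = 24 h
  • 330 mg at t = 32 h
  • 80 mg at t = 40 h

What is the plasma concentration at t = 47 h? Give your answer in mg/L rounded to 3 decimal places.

k = ln 2 / 23 = 0.03014 per h
Dose 1 (385 mg at t=0 h): 385·exp(−0.03014·47) = 93.393 mg/L
Dose 2 (405 mg at t=8 h): 405·exp(−0.03014·39) = 125.030 mg/L
Dose 3 (230 mg at t=16 h): 230·exp(−0.03014·31) = 90.363 mg/L
Dose 4 (70 mg at t=24 h): 70·exp(−0.03014·23) = 35.000 mg/L
Dose 5 (330 mg at t=32 h): 330·exp(−0.03014·15) = 209.986 mg/L
Dose 6 (80 mg at t=40 h): 80·exp(−0.03014·7) = 64.785 mg/L
C(47) = 93.393 + 125.030 + 90.363 + 35.000 + 209.986 + 64.785 = 618.556 mg/L

618.556 mg/L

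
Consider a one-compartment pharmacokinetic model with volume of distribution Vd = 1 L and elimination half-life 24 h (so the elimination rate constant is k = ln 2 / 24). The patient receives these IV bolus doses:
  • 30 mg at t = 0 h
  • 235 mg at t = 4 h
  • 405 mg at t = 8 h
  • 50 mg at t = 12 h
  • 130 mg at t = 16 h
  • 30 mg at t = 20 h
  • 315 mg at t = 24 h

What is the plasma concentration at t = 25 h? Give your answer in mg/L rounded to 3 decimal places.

k = ln 2 / 24 = 0.02888 per h
Dose 1 (30 mg at t=0 h): 30·exp(−0.02888·25) = 14.573 mg/L
Dose 2 (235 mg at t=4 h): 235·exp(−0.02888·21) = 128.135 mg/L
Dose 3 (405 mg at t=8 h): 405·exp(−0.02888·17) = 247.871 mg/L
Dose 4 (50 mg at t=12 h): 50·exp(−0.02888·13) = 34.349 mg/L
Dose 5 (130 mg at t=16 h): 130·exp(−0.02888·9) = 100.244 mg/L
Dose 6 (30 mg at t=20 h): 30·exp(−0.02888·5) = 25.966 mg/L
Dose 7 (315 mg at t=24 h): 315·exp(−0.02888·1) = 306.033 mg/L
C(25) = 14.573 + 128.135 + 247.871 + 34.349 + 100.244 + 25.966 + 306.033 = 857.170 mg/L

857.170 mg/L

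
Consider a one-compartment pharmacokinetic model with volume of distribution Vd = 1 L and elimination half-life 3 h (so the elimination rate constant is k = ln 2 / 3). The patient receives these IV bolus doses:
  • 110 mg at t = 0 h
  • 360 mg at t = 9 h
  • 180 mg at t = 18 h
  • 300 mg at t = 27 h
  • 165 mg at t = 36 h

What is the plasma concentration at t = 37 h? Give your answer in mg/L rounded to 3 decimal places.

k = ln 2 / 3 = 0.23105 per h
Dose 1 (110 mg at t=0 h): 110·exp(−0.23105·37) = 0.021 mg/L
Dose 2 (360 mg at t=9 h): 360·exp(−0.23105·28) = 0.558 mg/L
Dose 3 (180 mg at t=18 h): 180·exp(−0.23105·19) = 2.232 mg/L
Dose 4 (300 mg at t=27 h): 300·exp(−0.23105·10) = 29.764 mg/L
Dose 5 (165 mg at t=36 h): 165·exp(−0.23105·1) = 130.961 mg/L
C(37) = 0.021 + 0.558 + 2.232 + 29.764 + 130.961 = 163.536 mg/L

163.536 mg/L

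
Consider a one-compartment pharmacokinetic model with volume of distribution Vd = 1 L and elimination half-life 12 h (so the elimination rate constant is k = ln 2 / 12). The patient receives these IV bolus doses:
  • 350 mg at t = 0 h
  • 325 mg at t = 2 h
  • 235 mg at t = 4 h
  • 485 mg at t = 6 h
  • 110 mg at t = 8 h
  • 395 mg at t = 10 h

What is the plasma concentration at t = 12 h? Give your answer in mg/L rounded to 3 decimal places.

k = ln 2 / 12 = 0.05776 per h
Dose 1 (350 mg at t=0 h): 350·exp(−0.05776·12) = 175.000 mg/L
Dose 2 (325 mg at t=2 h): 325·exp(−0.05776·10) = 182.400 mg/L
Dose 3 (235 mg at t=4 h): 235·exp(−0.05776·8) = 148.041 mg/L
Dose 4 (485 mg at t=6 h): 485·exp(−0.05776·6) = 342.947 mg/L
Dose 5 (110 mg at t=8 h): 110·exp(−0.05776·4) = 87.307 mg/L
Dose 6 (395 mg at t=10 h): 395·exp(−0.05776·2) = 351.905 mg/L
C(12) = 175.000 + 182.400 + 148.041 + 342.947 + 87.307 + 351.905 = 1287.600 mg/L

1287.600 mg/L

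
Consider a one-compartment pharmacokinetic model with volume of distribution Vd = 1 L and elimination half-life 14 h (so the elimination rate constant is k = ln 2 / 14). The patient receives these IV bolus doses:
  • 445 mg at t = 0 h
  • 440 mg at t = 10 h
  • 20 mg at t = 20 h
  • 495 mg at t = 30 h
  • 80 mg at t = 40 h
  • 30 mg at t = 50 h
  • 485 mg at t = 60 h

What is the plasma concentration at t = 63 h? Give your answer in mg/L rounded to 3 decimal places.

609.998 mg/L

k = ln 2 / 14 = 0.04951 per h
Dose 1 (445 mg at t=0 h): 445·exp(−0.04951·63) = 19.666 mg/L
Dose 2 (440 mg at t=10 h): 440·exp(−0.04951·53) = 31.904 mg/L
Dose 3 (20 mg at t=20 h): 20·exp(−0.04951·43) = 2.379 mg/L
Dose 4 (495 mg at t=30 h): 495·exp(−0.04951·33) = 96.613 mg/L
Dose 5 (80 mg at t=40 h): 80·exp(−0.04951·23) = 25.618 mg/L
Dose 6 (30 mg at t=50 h): 30·exp(−0.04951·13) = 15.761 mg/L
Dose 7 (485 mg at t=60 h): 485·exp(−0.04951·3) = 418.057 mg/L
C(63) = 19.666 + 31.904 + 2.379 + 96.613 + 25.618 + 15.761 + 418.057 = 609.998 mg/L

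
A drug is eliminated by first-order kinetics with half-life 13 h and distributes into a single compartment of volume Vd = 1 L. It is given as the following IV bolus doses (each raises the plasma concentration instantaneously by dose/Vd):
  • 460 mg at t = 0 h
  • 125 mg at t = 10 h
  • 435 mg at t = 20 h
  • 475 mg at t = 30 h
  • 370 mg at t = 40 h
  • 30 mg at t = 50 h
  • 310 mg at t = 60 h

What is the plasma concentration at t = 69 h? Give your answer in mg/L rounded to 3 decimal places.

389.839 mg/L

k = ln 2 / 13 = 0.05332 per h
Dose 1 (460 mg at t=0 h): 460·exp(−0.05332·69) = 11.614 mg/L
Dose 2 (125 mg at t=10 h): 125·exp(−0.05332·59) = 5.379 mg/L
Dose 3 (435 mg at t=20 h): 435·exp(−0.05332·49) = 31.903 mg/L
Dose 4 (475 mg at t=30 h): 475·exp(−0.05332·39) = 59.375 mg/L
Dose 5 (370 mg at t=40 h): 370·exp(−0.05332·29) = 78.827 mg/L
Dose 6 (30 mg at t=50 h): 30·exp(−0.05332·19) = 10.893 mg/L
Dose 7 (310 mg at t=60 h): 310·exp(−0.05332·9) = 191.848 mg/L
C(69) = 11.614 + 5.379 + 31.903 + 59.375 + 78.827 + 10.893 + 191.848 = 389.839 mg/L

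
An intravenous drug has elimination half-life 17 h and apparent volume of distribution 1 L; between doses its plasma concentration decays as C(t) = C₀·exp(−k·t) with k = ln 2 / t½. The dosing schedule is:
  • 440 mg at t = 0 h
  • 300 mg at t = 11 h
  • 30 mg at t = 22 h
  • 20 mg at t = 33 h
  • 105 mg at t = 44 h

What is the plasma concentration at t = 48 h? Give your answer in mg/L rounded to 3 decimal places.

k = ln 2 / 17 = 0.04077 per h
Dose 1 (440 mg at t=0 h): 440·exp(−0.04077·48) = 62.156 mg/L
Dose 2 (300 mg at t=11 h): 300·exp(−0.04077·37) = 66.365 mg/L
Dose 3 (30 mg at t=22 h): 30·exp(−0.04077·26) = 10.393 mg/L
Dose 4 (20 mg at t=33 h): 20·exp(−0.04077·15) = 10.850 mg/L
Dose 5 (105 mg at t=44 h): 105·exp(−0.04077·4) = 89.199 mg/L
C(48) = 62.156 + 66.365 + 10.393 + 10.850 + 89.199 = 238.962 mg/L

238.962 mg/L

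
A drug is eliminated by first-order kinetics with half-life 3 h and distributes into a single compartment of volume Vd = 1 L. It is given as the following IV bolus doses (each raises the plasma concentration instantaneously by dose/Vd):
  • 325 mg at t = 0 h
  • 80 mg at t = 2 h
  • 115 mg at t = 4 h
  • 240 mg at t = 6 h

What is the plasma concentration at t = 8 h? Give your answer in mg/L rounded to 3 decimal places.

k = ln 2 / 3 = 0.23105 per h
Dose 1 (325 mg at t=0 h): 325·exp(−0.23105·8) = 51.184 mg/L
Dose 2 (80 mg at t=2 h): 80·exp(−0.23105·6) = 20.000 mg/L
Dose 3 (115 mg at t=4 h): 115·exp(−0.23105·4) = 45.638 mg/L
Dose 4 (240 mg at t=6 h): 240·exp(−0.23105·2) = 151.191 mg/L
C(8) = 51.184 + 20.000 + 45.638 + 151.191 = 268.013 mg/L

268.013 mg/L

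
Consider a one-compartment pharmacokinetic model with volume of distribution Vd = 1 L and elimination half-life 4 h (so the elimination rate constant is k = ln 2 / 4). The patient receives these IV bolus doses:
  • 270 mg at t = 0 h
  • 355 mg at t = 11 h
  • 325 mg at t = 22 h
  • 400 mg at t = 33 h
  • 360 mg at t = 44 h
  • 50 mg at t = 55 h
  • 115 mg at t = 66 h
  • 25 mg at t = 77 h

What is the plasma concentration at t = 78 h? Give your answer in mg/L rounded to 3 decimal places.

k = ln 2 / 4 = 0.17329 per h
Dose 1 (270 mg at t=0 h): 270·exp(−0.17329·78) = 0.000 mg/L
Dose 2 (355 mg at t=11 h): 355·exp(−0.17329·67) = 0.003 mg/L
Dose 3 (325 mg at t=22 h): 325·exp(−0.17329·56) = 0.020 mg/L
Dose 4 (400 mg at t=33 h): 400·exp(−0.17329·45) = 0.164 mg/L
Dose 5 (360 mg at t=44 h): 360·exp(−0.17329·34) = 0.994 mg/L
Dose 6 (50 mg at t=55 h): 50·exp(−0.17329·23) = 0.929 mg/L
Dose 7 (115 mg at t=66 h): 115·exp(−0.17329·12) = 14.375 mg/L
Dose 8 (25 mg at t=77 h): 25·exp(−0.17329·1) = 21.022 mg/L
C(78) = 0.000 + 0.003 + 0.020 + 0.164 + 0.994 + 0.929 + 14.375 + 21.022 = 37.509 mg/L

37.509 mg/L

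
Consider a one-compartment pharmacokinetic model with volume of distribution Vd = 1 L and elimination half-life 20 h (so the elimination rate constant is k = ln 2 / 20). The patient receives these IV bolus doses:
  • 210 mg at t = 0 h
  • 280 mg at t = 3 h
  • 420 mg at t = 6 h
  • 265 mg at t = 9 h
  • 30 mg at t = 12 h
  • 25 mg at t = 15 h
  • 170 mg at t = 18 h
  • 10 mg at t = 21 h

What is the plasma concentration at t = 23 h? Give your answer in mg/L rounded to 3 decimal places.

k = ln 2 / 20 = 0.03466 per h
Dose 1 (210 mg at t=0 h): 210·exp(−0.03466·23) = 94.631 mg/L
Dose 2 (280 mg at t=3 h): 280·exp(−0.03466·20) = 140.000 mg/L
Dose 3 (420 mg at t=6 h): 420·exp(−0.03466·17) = 233.010 mg/L
Dose 4 (265 mg at t=9 h): 265·exp(−0.03466·14) = 163.127 mg/L
Dose 5 (30 mg at t=12 h): 30·exp(−0.03466·11) = 20.491 mg/L
Dose 6 (25 mg at t=15 h): 25·exp(−0.03466·8) = 18.946 mg/L
Dose 7 (170 mg at t=18 h): 170·exp(−0.03466·5) = 142.952 mg/L
Dose 8 (10 mg at t=21 h): 10·exp(−0.03466·2) = 9.330 mg/L
C(23) = 94.631 + 140.000 + 233.010 + 163.127 + 20.491 + 18.946 + 142.952 + 9.330 = 822.487 mg/L

822.487 mg/L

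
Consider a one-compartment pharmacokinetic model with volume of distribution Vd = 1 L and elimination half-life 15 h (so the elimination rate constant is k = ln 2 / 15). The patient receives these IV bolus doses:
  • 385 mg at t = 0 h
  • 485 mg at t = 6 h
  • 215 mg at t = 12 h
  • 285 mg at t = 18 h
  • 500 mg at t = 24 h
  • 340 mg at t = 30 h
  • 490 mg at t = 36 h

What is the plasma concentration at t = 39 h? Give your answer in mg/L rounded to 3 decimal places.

k = ln 2 / 15 = 0.04621 per h
Dose 1 (385 mg at t=0 h): 385·exp(−0.04621·39) = 63.501 mg/L
Dose 2 (485 mg at t=6 h): 485·exp(−0.04621·33) = 105.554 mg/L
Dose 3 (215 mg at t=12 h): 215·exp(−0.04621·27) = 61.743 mg/L
Dose 4 (285 mg at t=18 h): 285·exp(−0.04621·21) = 107.995 mg/L
Dose 5 (500 mg at t=24 h): 500·exp(−0.04621·15) = 250.000 mg/L
Dose 6 (340 mg at t=30 h): 340·exp(−0.04621·9) = 224.316 mg/L
Dose 7 (490 mg at t=36 h): 490·exp(−0.04621·3) = 426.570 mg/L
C(39) = 63.501 + 105.554 + 61.743 + 107.995 + 250.000 + 224.316 + 426.570 = 1239.679 mg/L

1239.679 mg/L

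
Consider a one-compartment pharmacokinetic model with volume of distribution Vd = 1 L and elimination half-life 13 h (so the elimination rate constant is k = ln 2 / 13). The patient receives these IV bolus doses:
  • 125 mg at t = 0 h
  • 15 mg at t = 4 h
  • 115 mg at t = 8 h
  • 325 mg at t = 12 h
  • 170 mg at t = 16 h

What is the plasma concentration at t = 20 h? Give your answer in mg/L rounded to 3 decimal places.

459.566 mg/L

k = ln 2 / 13 = 0.05332 per h
Dose 1 (125 mg at t=0 h): 125·exp(−0.05332·20) = 43.032 mg/L
Dose 2 (15 mg at t=4 h): 15·exp(−0.05332·16) = 6.391 mg/L
Dose 3 (115 mg at t=8 h): 115·exp(−0.05332·12) = 60.649 mg/L
Dose 4 (325 mg at t=12 h): 325·exp(−0.05332·8) = 212.146 mg/L
Dose 5 (170 mg at t=16 h): 170·exp(−0.05332·4) = 137.349 mg/L
C(20) = 43.032 + 6.391 + 60.649 + 212.146 + 137.349 = 459.566 mg/L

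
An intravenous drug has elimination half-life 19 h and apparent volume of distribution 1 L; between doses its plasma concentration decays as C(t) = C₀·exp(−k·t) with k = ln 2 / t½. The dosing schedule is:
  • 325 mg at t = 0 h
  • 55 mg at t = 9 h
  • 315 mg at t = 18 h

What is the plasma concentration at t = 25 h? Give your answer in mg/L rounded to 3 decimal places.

k = ln 2 / 19 = 0.03648 per h
Dose 1 (325 mg at t=0 h): 325·exp(−0.03648·25) = 130.554 mg/L
Dose 2 (55 mg at t=9 h): 55·exp(−0.03648·16) = 30.681 mg/L
Dose 3 (315 mg at t=18 h): 315·exp(−0.03648·7) = 244.008 mg/L
C(25) = 130.554 + 30.681 + 244.008 = 405.243 mg/L

405.243 mg/L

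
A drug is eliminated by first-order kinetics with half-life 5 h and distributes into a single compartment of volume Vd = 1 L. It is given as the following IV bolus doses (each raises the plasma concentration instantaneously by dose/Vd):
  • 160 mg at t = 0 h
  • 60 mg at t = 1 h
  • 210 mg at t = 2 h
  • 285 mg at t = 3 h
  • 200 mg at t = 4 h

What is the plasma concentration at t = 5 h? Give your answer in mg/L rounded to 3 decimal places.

643.109 mg/L

k = ln 2 / 5 = 0.13863 per h
Dose 1 (160 mg at t=0 h): 160·exp(−0.13863·5) = 80.000 mg/L
Dose 2 (60 mg at t=1 h): 60·exp(−0.13863·4) = 34.461 mg/L
Dose 3 (210 mg at t=2 h): 210·exp(−0.13863·3) = 138.548 mg/L
Dose 4 (285 mg at t=3 h): 285·exp(−0.13863·2) = 215.990 mg/L
Dose 5 (200 mg at t=4 h): 200·exp(−0.13863·1) = 174.110 mg/L
C(5) = 80.000 + 34.461 + 138.548 + 215.990 + 174.110 = 643.109 mg/L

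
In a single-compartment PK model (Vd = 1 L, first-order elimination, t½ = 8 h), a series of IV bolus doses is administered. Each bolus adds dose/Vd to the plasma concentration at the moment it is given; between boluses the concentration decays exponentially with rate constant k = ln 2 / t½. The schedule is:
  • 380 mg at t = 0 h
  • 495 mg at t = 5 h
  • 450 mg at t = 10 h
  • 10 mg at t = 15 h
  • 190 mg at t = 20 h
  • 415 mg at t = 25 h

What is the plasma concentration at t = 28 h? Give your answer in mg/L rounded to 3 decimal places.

613.914 mg/L

k = ln 2 / 8 = 0.08664 per h
Dose 1 (380 mg at t=0 h): 380·exp(−0.08664·28) = 33.588 mg/L
Dose 2 (495 mg at t=5 h): 495·exp(−0.08664·23) = 67.475 mg/L
Dose 3 (450 mg at t=10 h): 450·exp(−0.08664·18) = 94.601 mg/L
Dose 4 (10 mg at t=15 h): 10·exp(−0.08664·13) = 3.242 mg/L
Dose 5 (190 mg at t=20 h): 190·exp(−0.08664·8) = 95.000 mg/L
Dose 6 (415 mg at t=25 h): 415·exp(−0.08664·3) = 320.009 mg/L
C(28) = 33.588 + 67.475 + 94.601 + 3.242 + 95.000 + 320.009 = 613.914 mg/L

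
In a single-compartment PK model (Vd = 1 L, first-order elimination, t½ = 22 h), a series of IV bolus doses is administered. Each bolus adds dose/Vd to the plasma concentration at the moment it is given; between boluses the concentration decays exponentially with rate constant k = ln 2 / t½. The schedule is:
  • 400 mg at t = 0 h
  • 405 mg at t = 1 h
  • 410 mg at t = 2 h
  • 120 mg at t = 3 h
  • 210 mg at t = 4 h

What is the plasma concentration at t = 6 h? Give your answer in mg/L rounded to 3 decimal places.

1344.877 mg/L

k = ln 2 / 22 = 0.03151 per h
Dose 1 (400 mg at t=0 h): 400·exp(−0.03151·6) = 331.101 mg/L
Dose 2 (405 mg at t=1 h): 405·exp(−0.03151·5) = 345.971 mg/L
Dose 3 (410 mg at t=2 h): 410·exp(−0.03151·4) = 361.452 mg/L
Dose 4 (120 mg at t=3 h): 120·exp(−0.03151·3) = 109.177 mg/L
Dose 5 (210 mg at t=4 h): 210·exp(−0.03151·2) = 197.175 mg/L
C(6) = 331.101 + 345.971 + 361.452 + 109.177 + 197.175 = 1344.877 mg/L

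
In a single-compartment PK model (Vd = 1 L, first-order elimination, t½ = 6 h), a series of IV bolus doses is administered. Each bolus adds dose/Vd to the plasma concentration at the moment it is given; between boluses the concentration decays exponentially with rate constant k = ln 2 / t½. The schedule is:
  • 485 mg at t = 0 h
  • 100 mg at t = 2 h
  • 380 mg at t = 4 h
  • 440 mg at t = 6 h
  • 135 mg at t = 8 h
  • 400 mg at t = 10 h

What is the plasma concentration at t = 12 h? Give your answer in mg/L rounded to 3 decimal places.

926.076 mg/L

k = ln 2 / 6 = 0.11552 per h
Dose 1 (485 mg at t=0 h): 485·exp(−0.11552·12) = 121.250 mg/L
Dose 2 (100 mg at t=2 h): 100·exp(−0.11552·10) = 31.498 mg/L
Dose 3 (380 mg at t=4 h): 380·exp(−0.11552·8) = 150.803 mg/L
Dose 4 (440 mg at t=6 h): 440·exp(−0.11552·6) = 220.000 mg/L
Dose 5 (135 mg at t=8 h): 135·exp(−0.11552·4) = 85.045 mg/L
Dose 6 (400 mg at t=10 h): 400·exp(−0.11552·2) = 317.480 mg/L
C(12) = 121.250 + 31.498 + 150.803 + 220.000 + 85.045 + 317.480 = 926.076 mg/L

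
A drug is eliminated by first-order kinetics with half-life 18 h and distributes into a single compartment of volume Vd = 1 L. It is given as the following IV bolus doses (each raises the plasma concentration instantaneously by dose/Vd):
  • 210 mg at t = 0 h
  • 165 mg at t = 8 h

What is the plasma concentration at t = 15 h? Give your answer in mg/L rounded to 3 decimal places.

k = ln 2 / 18 = 0.03851 per h
Dose 1 (210 mg at t=0 h): 210·exp(−0.03851·15) = 117.859 mg/L
Dose 2 (165 mg at t=8 h): 165·exp(−0.03851·7) = 126.013 mg/L
C(15) = 117.859 + 126.013 = 243.872 mg/L

243.872 mg/L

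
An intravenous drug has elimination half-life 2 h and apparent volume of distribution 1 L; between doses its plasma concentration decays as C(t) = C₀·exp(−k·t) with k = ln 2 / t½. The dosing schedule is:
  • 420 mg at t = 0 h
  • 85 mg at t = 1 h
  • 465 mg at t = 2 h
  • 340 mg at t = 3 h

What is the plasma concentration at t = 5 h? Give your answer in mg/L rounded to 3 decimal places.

429.899 mg/L

k = ln 2 / 2 = 0.34657 per h
Dose 1 (420 mg at t=0 h): 420·exp(−0.34657·5) = 74.246 mg/L
Dose 2 (85 mg at t=1 h): 85·exp(−0.34657·4) = 21.250 mg/L
Dose 3 (465 mg at t=2 h): 465·exp(−0.34657·3) = 164.402 mg/L
Dose 4 (340 mg at t=3 h): 340·exp(−0.34657·2) = 170.000 mg/L
C(5) = 74.246 + 21.250 + 164.402 + 170.000 = 429.899 mg/L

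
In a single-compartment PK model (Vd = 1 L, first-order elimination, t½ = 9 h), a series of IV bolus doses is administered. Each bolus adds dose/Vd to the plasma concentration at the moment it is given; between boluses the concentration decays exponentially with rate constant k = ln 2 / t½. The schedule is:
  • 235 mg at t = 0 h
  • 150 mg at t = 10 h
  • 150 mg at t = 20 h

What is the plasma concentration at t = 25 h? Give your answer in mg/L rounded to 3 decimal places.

k = ln 2 / 9 = 0.07702 per h
Dose 1 (235 mg at t=0 h): 235·exp(−0.07702·25) = 34.267 mg/L
Dose 2 (150 mg at t=10 h): 150·exp(−0.07702·15) = 47.247 mg/L
Dose 3 (150 mg at t=20 h): 150·exp(−0.07702·5) = 102.059 mg/L
C(25) = 34.267 + 47.247 + 102.059 = 183.573 mg/L

183.573 mg/L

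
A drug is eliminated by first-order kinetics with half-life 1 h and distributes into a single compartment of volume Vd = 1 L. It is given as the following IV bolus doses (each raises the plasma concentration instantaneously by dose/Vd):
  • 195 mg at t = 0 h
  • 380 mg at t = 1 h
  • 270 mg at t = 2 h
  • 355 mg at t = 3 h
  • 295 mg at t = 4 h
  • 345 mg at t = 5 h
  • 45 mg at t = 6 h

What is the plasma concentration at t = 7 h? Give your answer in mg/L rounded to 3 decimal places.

k = ln 2 / 1 = 0.69315 per h
Dose 1 (195 mg at t=0 h): 195·exp(−0.69315·7) = 1.523 mg/L
Dose 2 (380 mg at t=1 h): 380·exp(−0.69315·6) = 5.938 mg/L
Dose 3 (270 mg at t=2 h): 270·exp(−0.69315·5) = 8.438 mg/L
Dose 4 (355 mg at t=3 h): 355·exp(−0.69315·4) = 22.188 mg/L
Dose 5 (295 mg at t=4 h): 295·exp(−0.69315·3) = 36.875 mg/L
Dose 6 (345 mg at t=5 h): 345·exp(−0.69315·2) = 86.250 mg/L
Dose 7 (45 mg at t=6 h): 45·exp(−0.69315·1) = 22.500 mg/L
C(7) = 1.523 + 5.938 + 8.438 + 22.188 + 36.875 + 86.250 + 22.500 = 183.711 mg/L

183.711 mg/L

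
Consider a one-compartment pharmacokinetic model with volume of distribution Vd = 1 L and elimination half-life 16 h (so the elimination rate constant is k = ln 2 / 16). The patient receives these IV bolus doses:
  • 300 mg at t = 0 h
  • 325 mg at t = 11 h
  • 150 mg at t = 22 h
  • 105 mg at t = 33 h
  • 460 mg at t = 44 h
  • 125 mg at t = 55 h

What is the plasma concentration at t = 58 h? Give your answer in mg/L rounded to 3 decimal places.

494.405 mg/L

k = ln 2 / 16 = 0.04332 per h
Dose 1 (300 mg at t=0 h): 300·exp(−0.04332·58) = 24.316 mg/L
Dose 2 (325 mg at t=11 h): 325·exp(−0.04332·47) = 42.424 mg/L
Dose 3 (150 mg at t=22 h): 150·exp(−0.04332·36) = 31.534 mg/L
Dose 4 (105 mg at t=33 h): 105·exp(−0.04332·25) = 35.549 mg/L
Dose 5 (460 mg at t=44 h): 460·exp(−0.04332·14) = 250.817 mg/L
Dose 6 (125 mg at t=55 h): 125·exp(−0.04332·3) = 109.766 mg/L
C(58) = 24.316 + 42.424 + 31.534 + 35.549 + 250.817 + 109.766 = 494.405 mg/L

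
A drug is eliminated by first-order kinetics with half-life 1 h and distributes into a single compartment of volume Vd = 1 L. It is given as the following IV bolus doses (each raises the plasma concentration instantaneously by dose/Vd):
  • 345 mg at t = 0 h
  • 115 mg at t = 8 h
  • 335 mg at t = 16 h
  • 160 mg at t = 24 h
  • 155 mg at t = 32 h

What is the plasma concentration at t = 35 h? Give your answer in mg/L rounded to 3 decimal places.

k = ln 2 / 1 = 0.69315 per h
Dose 1 (345 mg at t=0 h): 345·exp(−0.69315·35) = 0.000 mg/L
Dose 2 (115 mg at t=8 h): 115·exp(−0.69315·27) = 0.000 mg/L
Dose 3 (335 mg at t=16 h): 335·exp(−0.69315·19) = 0.001 mg/L
Dose 4 (160 mg at t=24 h): 160·exp(−0.69315·11) = 0.078 mg/L
Dose 5 (155 mg at t=32 h): 155·exp(−0.69315·3) = 19.375 mg/L
C(35) = 0.000 + 0.000 + 0.001 + 0.078 + 19.375 = 19.454 mg/L

19.454 mg/L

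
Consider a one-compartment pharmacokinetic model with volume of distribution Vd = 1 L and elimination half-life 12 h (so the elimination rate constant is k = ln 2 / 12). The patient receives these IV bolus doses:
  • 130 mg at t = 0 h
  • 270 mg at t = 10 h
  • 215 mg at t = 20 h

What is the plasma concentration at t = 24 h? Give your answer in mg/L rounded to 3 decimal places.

k = ln 2 / 12 = 0.05776 per h
Dose 1 (130 mg at t=0 h): 130·exp(−0.05776·24) = 32.500 mg/L
Dose 2 (270 mg at t=10 h): 270·exp(−0.05776·14) = 120.271 mg/L
Dose 3 (215 mg at t=20 h): 215·exp(−0.05776·4) = 170.646 mg/L
C(24) = 32.500 + 120.271 + 170.646 = 323.417 mg/L

323.417 mg/L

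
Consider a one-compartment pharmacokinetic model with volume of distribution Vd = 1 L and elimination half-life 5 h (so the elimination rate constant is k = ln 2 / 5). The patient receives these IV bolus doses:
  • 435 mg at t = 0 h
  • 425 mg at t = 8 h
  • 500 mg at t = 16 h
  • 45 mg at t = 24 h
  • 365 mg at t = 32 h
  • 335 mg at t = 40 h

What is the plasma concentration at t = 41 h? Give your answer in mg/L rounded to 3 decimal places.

422.202 mg/L

k = ln 2 / 5 = 0.13863 per h
Dose 1 (435 mg at t=0 h): 435·exp(−0.13863·41) = 1.479 mg/L
Dose 2 (425 mg at t=8 h): 425·exp(−0.13863·33) = 4.381 mg/L
Dose 3 (500 mg at t=16 h): 500·exp(−0.13863·25) = 15.625 mg/L
Dose 4 (45 mg at t=24 h): 45·exp(−0.13863·17) = 4.263 mg/L
Dose 5 (365 mg at t=32 h): 365·exp(−0.13863·9) = 104.819 mg/L
Dose 6 (335 mg at t=40 h): 335·exp(−0.13863·1) = 291.634 mg/L
C(41) = 1.479 + 4.381 + 15.625 + 4.263 + 104.819 + 291.634 = 422.202 mg/L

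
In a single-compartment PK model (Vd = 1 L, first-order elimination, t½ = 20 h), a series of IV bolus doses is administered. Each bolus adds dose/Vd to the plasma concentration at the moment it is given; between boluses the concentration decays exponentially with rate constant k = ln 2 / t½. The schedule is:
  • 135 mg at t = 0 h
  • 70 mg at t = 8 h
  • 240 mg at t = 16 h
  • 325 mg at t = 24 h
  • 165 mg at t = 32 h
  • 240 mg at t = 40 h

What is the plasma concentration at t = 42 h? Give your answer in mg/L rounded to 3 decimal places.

k = ln 2 / 20 = 0.03466 per h
Dose 1 (135 mg at t=0 h): 135·exp(−0.03466·42) = 31.490 mg/L
Dose 2 (70 mg at t=8 h): 70·exp(−0.03466·34) = 21.545 mg/L
Dose 3 (240 mg at t=16 h): 240·exp(−0.03466·26) = 97.470 mg/L
Dose 4 (325 mg at t=24 h): 325·exp(−0.03466·18) = 174.163 mg/L
Dose 5 (165 mg at t=32 h): 165·exp(−0.03466·10) = 116.673 mg/L
Dose 6 (240 mg at t=40 h): 240·exp(−0.03466·2) = 223.928 mg/L
C(42) = 31.490 + 21.545 + 97.470 + 174.163 + 116.673 + 223.928 = 665.269 mg/L

665.269 mg/L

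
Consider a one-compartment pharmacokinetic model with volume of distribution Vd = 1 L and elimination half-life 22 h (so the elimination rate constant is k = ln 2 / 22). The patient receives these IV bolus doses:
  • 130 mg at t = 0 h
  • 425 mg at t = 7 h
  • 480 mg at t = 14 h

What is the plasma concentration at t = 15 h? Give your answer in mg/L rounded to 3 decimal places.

k = ln 2 / 22 = 0.03151 per h
Dose 1 (130 mg at t=0 h): 130·exp(−0.03151·15) = 81.039 mg/L
Dose 2 (425 mg at t=7 h): 425·exp(−0.03151·8) = 330.311 mg/L
Dose 3 (480 mg at t=14 h): 480·exp(−0.03151·1) = 465.113 mg/L
C(15) = 81.039 + 330.311 + 465.113 = 876.463 mg/L

876.463 mg/L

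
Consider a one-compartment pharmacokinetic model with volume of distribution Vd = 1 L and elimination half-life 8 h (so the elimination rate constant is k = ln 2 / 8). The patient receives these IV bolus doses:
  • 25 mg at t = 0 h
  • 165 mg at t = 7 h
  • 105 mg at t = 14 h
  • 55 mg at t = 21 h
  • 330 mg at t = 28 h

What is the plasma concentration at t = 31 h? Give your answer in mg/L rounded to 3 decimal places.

k = ln 2 / 8 = 0.08664 per h
Dose 1 (25 mg at t=0 h): 25·exp(−0.08664·31) = 1.704 mg/L
Dose 2 (165 mg at t=7 h): 165·exp(−0.08664·24) = 20.625 mg/L
Dose 3 (105 mg at t=14 h): 105·exp(−0.08664·17) = 24.071 mg/L
Dose 4 (55 mg at t=21 h): 55·exp(−0.08664·10) = 23.125 mg/L
Dose 5 (330 mg at t=28 h): 330·exp(−0.08664·3) = 254.465 mg/L
C(31) = 1.704 + 20.625 + 24.071 + 23.125 + 254.465 = 323.990 mg/L

323.990 mg/L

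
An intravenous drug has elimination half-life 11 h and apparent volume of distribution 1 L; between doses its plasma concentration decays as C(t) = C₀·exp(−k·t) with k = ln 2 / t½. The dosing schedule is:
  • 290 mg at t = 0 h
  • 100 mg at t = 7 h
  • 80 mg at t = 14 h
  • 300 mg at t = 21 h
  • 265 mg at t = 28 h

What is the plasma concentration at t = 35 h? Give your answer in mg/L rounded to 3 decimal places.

365.034 mg/L

k = ln 2 / 11 = 0.06301 per h
Dose 1 (290 mg at t=0 h): 290·exp(−0.06301·35) = 31.958 mg/L
Dose 2 (100 mg at t=7 h): 100·exp(−0.06301·28) = 17.129 mg/L
Dose 3 (80 mg at t=14 h): 80·exp(−0.06301·21) = 21.301 mg/L
Dose 4 (300 mg at t=21 h): 300·exp(−0.06301·14) = 124.163 mg/L
Dose 5 (265 mg at t=28 h): 265·exp(−0.06301·7) = 170.483 mg/L
C(35) = 31.958 + 17.129 + 21.301 + 124.163 + 170.483 = 365.034 mg/L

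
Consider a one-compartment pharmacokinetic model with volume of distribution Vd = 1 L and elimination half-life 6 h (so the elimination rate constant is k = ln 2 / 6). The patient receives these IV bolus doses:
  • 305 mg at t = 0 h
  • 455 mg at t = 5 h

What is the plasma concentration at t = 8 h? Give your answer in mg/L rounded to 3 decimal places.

442.773 mg/L

k = ln 2 / 6 = 0.11552 per h
Dose 1 (305 mg at t=0 h): 305·exp(−0.11552·8) = 121.039 mg/L
Dose 2 (455 mg at t=5 h): 455·exp(−0.11552·3) = 321.734 mg/L
C(8) = 121.039 + 321.734 = 442.773 mg/L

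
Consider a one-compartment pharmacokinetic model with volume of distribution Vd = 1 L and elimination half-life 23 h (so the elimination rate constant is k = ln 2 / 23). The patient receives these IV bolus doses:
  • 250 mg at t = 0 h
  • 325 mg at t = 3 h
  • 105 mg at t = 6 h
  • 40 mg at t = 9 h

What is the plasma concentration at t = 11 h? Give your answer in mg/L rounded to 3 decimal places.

562.808 mg/L

k = ln 2 / 23 = 0.03014 per h
Dose 1 (250 mg at t=0 h): 250·exp(−0.03014·11) = 179.461 mg/L
Dose 2 (325 mg at t=3 h): 325·exp(−0.03014·8) = 255.374 mg/L
Dose 3 (105 mg at t=6 h): 105·exp(−0.03014·5) = 90.313 mg/L
Dose 4 (40 mg at t=9 h): 40·exp(−0.03014·2) = 37.660 mg/L
C(11) = 179.461 + 255.374 + 90.313 + 37.660 = 562.808 mg/L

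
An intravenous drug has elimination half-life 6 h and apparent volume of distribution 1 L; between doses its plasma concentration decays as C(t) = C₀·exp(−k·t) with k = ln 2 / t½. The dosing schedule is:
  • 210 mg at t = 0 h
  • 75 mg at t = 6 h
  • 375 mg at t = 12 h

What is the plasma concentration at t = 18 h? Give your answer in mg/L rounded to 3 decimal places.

k = ln 2 / 6 = 0.11552 per h
Dose 1 (210 mg at t=0 h): 210·exp(−0.11552·18) = 26.250 mg/L
Dose 2 (75 mg at t=6 h): 75·exp(−0.11552·12) = 18.750 mg/L
Dose 3 (375 mg at t=12 h): 375·exp(−0.11552·6) = 187.500 mg/L
C(18) = 26.250 + 18.750 + 187.500 = 232.500 mg/L

232.500 mg/L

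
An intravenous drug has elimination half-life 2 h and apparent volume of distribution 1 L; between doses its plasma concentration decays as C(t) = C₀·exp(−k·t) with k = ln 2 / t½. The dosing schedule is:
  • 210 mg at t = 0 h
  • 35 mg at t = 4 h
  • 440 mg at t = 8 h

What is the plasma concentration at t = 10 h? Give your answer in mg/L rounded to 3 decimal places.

k = ln 2 / 2 = 0.34657 per h
Dose 1 (210 mg at t=0 h): 210·exp(−0.34657·10) = 6.562 mg/L
Dose 2 (35 mg at t=4 h): 35·exp(−0.34657·6) = 4.375 mg/L
Dose 3 (440 mg at t=8 h): 440·exp(−0.34657·2) = 220.000 mg/L
C(10) = 6.562 + 4.375 + 220.000 = 230.938 mg/L

230.938 mg/L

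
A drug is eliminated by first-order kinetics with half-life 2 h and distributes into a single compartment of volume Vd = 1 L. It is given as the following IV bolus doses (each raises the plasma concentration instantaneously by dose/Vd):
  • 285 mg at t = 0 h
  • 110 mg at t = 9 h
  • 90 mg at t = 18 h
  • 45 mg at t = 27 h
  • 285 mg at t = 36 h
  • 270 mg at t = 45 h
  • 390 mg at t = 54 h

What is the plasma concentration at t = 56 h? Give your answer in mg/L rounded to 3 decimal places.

201.247 mg/L

k = ln 2 / 2 = 0.34657 per h
Dose 1 (285 mg at t=0 h): 285·exp(−0.34657·56) = 0.000 mg/L
Dose 2 (110 mg at t=9 h): 110·exp(−0.34657·47) = 0.000 mg/L
Dose 3 (90 mg at t=18 h): 90·exp(−0.34657·38) = 0.000 mg/L
Dose 4 (45 mg at t=27 h): 45·exp(−0.34657·29) = 0.002 mg/L
Dose 5 (285 mg at t=36 h): 285·exp(−0.34657·20) = 0.278 mg/L
Dose 6 (270 mg at t=45 h): 270·exp(−0.34657·11) = 5.966 mg/L
Dose 7 (390 mg at t=54 h): 390·exp(−0.34657·2) = 195.000 mg/L
C(56) = 0.000 + 0.000 + 0.000 + 0.002 + 0.278 + 5.966 + 195.000 = 201.247 mg/L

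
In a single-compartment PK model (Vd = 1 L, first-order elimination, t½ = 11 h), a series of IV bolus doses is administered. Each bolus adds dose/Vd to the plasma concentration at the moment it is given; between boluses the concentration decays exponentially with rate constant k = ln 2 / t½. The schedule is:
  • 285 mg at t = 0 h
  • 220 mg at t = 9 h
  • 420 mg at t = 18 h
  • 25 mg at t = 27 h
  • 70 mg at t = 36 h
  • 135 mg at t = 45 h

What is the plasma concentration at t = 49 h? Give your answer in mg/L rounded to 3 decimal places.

k = ln 2 / 11 = 0.06301 per h
Dose 1 (285 mg at t=0 h): 285·exp(−0.06301·49) = 12.998 mg/L
Dose 2 (220 mg at t=9 h): 220·exp(−0.06301·40) = 17.692 mg/L
Dose 3 (420 mg at t=18 h): 420·exp(−0.06301·31) = 59.551 mg/L
Dose 4 (25 mg at t=27 h): 25·exp(−0.06301·22) = 6.250 mg/L
Dose 5 (70 mg at t=36 h): 70·exp(−0.06301·13) = 30.856 mg/L
Dose 6 (135 mg at t=45 h): 135·exp(−0.06301·4) = 104.922 mg/L
C(49) = 12.998 + 17.692 + 59.551 + 6.250 + 30.856 + 104.922 = 232.270 mg/L

232.270 mg/L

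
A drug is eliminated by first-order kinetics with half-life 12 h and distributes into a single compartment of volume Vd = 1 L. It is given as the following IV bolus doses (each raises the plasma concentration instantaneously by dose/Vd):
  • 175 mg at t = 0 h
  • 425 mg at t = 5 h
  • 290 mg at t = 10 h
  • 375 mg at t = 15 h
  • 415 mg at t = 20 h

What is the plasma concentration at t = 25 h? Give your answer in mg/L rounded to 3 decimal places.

k = ln 2 / 12 = 0.05776 per h
Dose 1 (175 mg at t=0 h): 175·exp(−0.05776·25) = 41.295 mg/L
Dose 2 (425 mg at t=5 h): 425·exp(−0.05776·20) = 133.867 mg/L
Dose 3 (290 mg at t=10 h): 290·exp(−0.05776·15) = 121.930 mg/L
Dose 4 (375 mg at t=15 h): 375·exp(−0.05776·10) = 210.462 mg/L
Dose 5 (415 mg at t=20 h): 415·exp(−0.05776·5) = 310.899 mg/L
C(25) = 41.295 + 133.867 + 121.930 + 210.462 + 310.899 = 818.451 mg/L

818.451 mg/L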